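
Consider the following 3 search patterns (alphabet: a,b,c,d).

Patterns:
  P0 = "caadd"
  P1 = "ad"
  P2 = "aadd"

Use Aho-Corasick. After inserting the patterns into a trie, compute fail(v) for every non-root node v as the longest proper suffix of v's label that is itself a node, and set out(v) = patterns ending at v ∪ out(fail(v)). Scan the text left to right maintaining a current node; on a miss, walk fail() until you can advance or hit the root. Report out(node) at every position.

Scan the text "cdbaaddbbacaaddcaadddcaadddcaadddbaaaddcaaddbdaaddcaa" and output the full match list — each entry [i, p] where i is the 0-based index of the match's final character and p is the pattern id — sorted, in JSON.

Build:
Trie (insert patterns):
  n0 'ε': a→6 c→1
  n1 'c': a→2
  n2 'ca': a→3
  n3 'caa': d→4
  n4 'caad': d→5
  n5 'caadd': ·  ←P0
  n6 'a': a→8 d→7
  n7 'ad': ·  ←P1
  n8 'aa': d→9
  n9 'aad': d→10
  n10 'aadd': ·  ←P2

BFS fail/out derivation:
  n1('c'): parent n0 fail=0; on 'c' 0 → fail=0;  out ∅∪∅=∅
  n6('a'): parent n0 fail=0; on 'a' 0 → fail=0;  out ∅∪∅=∅
  n2('ca'): parent n1 fail=0; on 'a' 0 → fail=6;  out ∅∪∅=∅
  n7('ad'): parent n6 fail=0; on 'd' 0 → fail=0;  out {1}∪∅={1}
  n8('aa'): parent n6 fail=0; on 'a' 0 → fail=6;  out ∅∪∅=∅
  n3('caa'): parent n2 fail=6; on 'a' 6 → fail=8;  out ∅∪∅=∅
  n9('aad'): parent n8 fail=6; on 'd' 6 → fail=7;  out ∅∪{1}={1}
  n4('caad'): parent n3 fail=8; on 'd' 8 → fail=9;  out ∅∪{1}={1}
  n10('aadd'): parent n9 fail=7; on 'd' 7→0 → fail=0;  out {2}∪∅={2}
  n5('caadd'): parent n4 fail=9; on 'd' 9 → fail=10;  out {0}∪{2}={0,2}

Run:
pos 0 'c': at 1
pos 1 'd': at 0 ·f
pos 2 'b': at 0
pos 3 'a': at 6
pos 4 'a': at 8
pos 5 'd': at 9  ** P1@[4:5]
pos 6 'd': at 10  ** P2@[3:6]
pos 7 'b': at 0 ·f
pos 8 'b': at 0
pos 9 'a': at 6
pos 10 'c': at 1 ·f
pos 11 'a': at 2
pos 12 'a': at 3
pos 13 'd': at 4  ** P1@[12:13]
pos 14 'd': at 5  ** P0@[10:14],P2@[11:14]
pos 15 'c': at 1 ·f
pos 16 'a': at 2
pos 17 'a': at 3
pos 18 'd': at 4  ** P1@[17:18]
pos 19 'd': at 5  ** P0@[15:19],P2@[16:19]
pos 20 'd': at 0 ·f
pos 21 'c': at 1
pos 22 'a': at 2
pos 23 'a': at 3
pos 24 'd': at 4  ** P1@[23:24]
pos 25 'd': at 5  ** P0@[21:25],P2@[22:25]
pos 26 'd': at 0 ·f
pos 27 'c': at 1
pos 28 'a': at 2
pos 29 'a': at 3
pos 30 'd': at 4  ** P1@[29:30]
pos 31 'd': at 5  ** P0@[27:31],P2@[28:31]
pos 32 'd': at 0 ·f
pos 33 'b': at 0
pos 34 'a': at 6
pos 35 'a': at 8
pos 36 'a': at 8 ·f
pos 37 'd': at 9  ** P1@[36:37]
pos 38 'd': at 10  ** P2@[35:38]
pos 39 'c': at 1 ·f
pos 40 'a': at 2
pos 41 'a': at 3
pos 42 'd': at 4  ** P1@[41:42]
pos 43 'd': at 5  ** P0@[39:43],P2@[40:43]
pos 44 'b': at 0 ·f
pos 45 'd': at 0
pos 46 'a': at 6
pos 47 'a': at 8
pos 48 'd': at 9  ** P1@[47:48]
pos 49 'd': at 10  ** P2@[46:49]
pos 50 'c': at 1 ·f
pos 51 'a': at 2
pos 52 'a': at 3

All matches (sorted): [[5,1],[6,2],[13,1],[14,0],[14,2],[18,1],[19,0],[19,2],[24,1],[25,0],[25,2],[30,1],[31,0],[31,2],[37,1],[38,2],[42,1],[43,0],[43,2],[48,1],[49,2]]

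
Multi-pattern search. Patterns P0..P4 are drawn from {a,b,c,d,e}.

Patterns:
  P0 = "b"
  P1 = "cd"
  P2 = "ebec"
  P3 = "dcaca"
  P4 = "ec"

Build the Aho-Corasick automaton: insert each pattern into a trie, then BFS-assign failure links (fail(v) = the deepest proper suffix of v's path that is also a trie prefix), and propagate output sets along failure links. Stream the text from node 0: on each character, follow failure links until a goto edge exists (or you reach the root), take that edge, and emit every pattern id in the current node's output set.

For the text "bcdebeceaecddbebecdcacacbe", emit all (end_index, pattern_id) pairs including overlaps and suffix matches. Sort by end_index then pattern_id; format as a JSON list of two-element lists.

Build:
Trie nodes:
  0='ε' goto b→1 c→2 d→8 e→4
  1='b' goto ·  ←P0
  2='c' goto d→3
  3='cd' goto ·  ←P1
  4='e' goto b→5 c→13
  5='eb' goto e→6
  6='ebe' goto c→7
  7='ebec' goto ·  ←P2
  8='d' goto c→9
  9='dc' goto a→10
  10='dca' goto c→11
  11='dcac' goto a→12
  12='dcaca' goto ·  ←P3
  13='ec' goto ·  ←P4

Failure links (BFS by depth):
  n1('b'): parent n0 fail=0; on 'b' 0 → fail=0;  out {0}∪∅={0}
  n2('c'): parent n0 fail=0; on 'c' 0 → fail=0;  out ∅∪∅=∅
  n4('e'): parent n0 fail=0; on 'e' 0 → fail=0;  out ∅∪∅=∅
  n8('d'): parent n0 fail=0; on 'd' 0 → fail=0;  out ∅∪∅=∅
  n3('cd'): parent n2 fail=0; on 'd' 0 → fail=8;  out {1}∪∅={1}
  n5('eb'): parent n4 fail=0; on 'b' 0 → fail=1;  out ∅∪{0}={0}
  n9('dc'): parent n8 fail=0; on 'c' 0 → fail=2;  out ∅∪∅=∅
  n13('ec'): parent n4 fail=0; on 'c' 0 → fail=2;  out {4}∪∅={4}
  n6('ebe'): parent n5 fail=1; on 'e' 1→0 → fail=4;  out ∅∪∅=∅
  n10('dca'): parent n9 fail=2; on 'a' 2→0 → fail=0;  out ∅∪∅=∅
  n7('ebec'): parent n6 fail=4; on 'c' 4 → fail=13;  out {2}∪{4}={2,4}
  n11('dcac'): parent n10 fail=0; on 'c' 0 → fail=2;  out ∅∪∅=∅
  n12('dcaca'): parent n11 fail=2; on 'a' 2→0 → fail=0;  out {3}∪∅={3}

Run:
i=0 'b': node 0→1  emit P0@[0:0]
i=1 'c': node 1→2 ·f
i=2 'd': node 2→3  emit P1@[1:2]
i=3 'e': node 3→4 ·f
i=4 'b': node 4→5  emit P0@[4:4]
i=5 'e': node 5→6
i=6 'c': node 6→7  emit P2@[3:6],P4@[5:6]
i=7 'e': node 7→4 ·f
i=8 'a': node 4→0 ·f
i=9 'e': node 0→4
i=10 'c': node 4→13  emit P4@[9:10]
i=11 'd': node 13→3 ·f  emit P1@[10:11]
i=12 'd': node 3→8 ·f
i=13 'b': node 8→1 ·f  emit P0@[13:13]
i=14 'e': node 1→4 ·f
i=15 'b': node 4→5  emit P0@[15:15]
i=16 'e': node 5→6
i=17 'c': node 6→7  emit P2@[14:17],P4@[16:17]
i=18 'd': node 7→3 ·f  emit P1@[17:18]
i=19 'c': node 3→9 ·f
i=20 'a': node 9→10
i=21 'c': node 10→11
i=22 'a': node 11→12  emit P3@[18:22]
i=23 'c': node 12→2 ·f
i=24 'b': node 2→1 ·f  emit P0@[24:24]
i=25 'e': node 1→4 ·f

All matches (sorted): [[0,0],[2,1],[4,0],[6,2],[6,4],[10,4],[11,1],[13,0],[15,0],[17,2],[17,4],[18,1],[22,3],[24,0]]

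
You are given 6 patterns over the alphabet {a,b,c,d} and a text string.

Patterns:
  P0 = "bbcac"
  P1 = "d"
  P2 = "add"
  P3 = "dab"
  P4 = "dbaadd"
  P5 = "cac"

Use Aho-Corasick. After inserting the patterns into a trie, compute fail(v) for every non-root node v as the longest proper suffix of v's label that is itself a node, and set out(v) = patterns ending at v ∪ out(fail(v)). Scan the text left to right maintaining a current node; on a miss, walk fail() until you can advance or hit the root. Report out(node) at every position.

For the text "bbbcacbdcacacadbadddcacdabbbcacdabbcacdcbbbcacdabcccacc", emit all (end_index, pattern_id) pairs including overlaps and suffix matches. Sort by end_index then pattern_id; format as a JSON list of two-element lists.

Construct AC machine:
Trie nodes:
  n0 'ε': a→7 b→1 c→17 d→6
  n1 'b': b→2
  n2 'bb': c→3
  n3 'bbc': a→4
  n4 'bbca': c→5
  n5 'bbcac': ·  [P0 ends]
  n6 'd': a→10 b→12  [P1 ends]
  n7 'a': d→8
  n8 'ad': d→9
  n9 'add': ·  [P2 ends]
  n10 'da': b→11
  n11 'dab': ·  [P3 ends]
  n12 'db': a→13
  n13 'dba': a→14
  n14 'dbaa': d→15
  n15 'dbaad': d→16
  n16 'dbaadd': ·  [P4 ends]
  n17 'c': a→18
  n18 'ca': c→19
  n19 'cac': ·  [P5 ends]

Failure links (BFS by depth):
  n1('b'): parent n0 fail=0; on 'b' 0 → fail=0;  out ∅∪∅=∅
  n6('d'): parent n0 fail=0; on 'd' 0 → fail=0;  out {1}∪∅={1}
  n7('a'): parent n0 fail=0; on 'a' 0 → fail=0;  out ∅∪∅=∅
  n17('c'): parent n0 fail=0; on 'c' 0 → fail=0;  out ∅∪∅=∅
  n2('bb'): parent n1 fail=0; on 'b' 0 → fail=1;  out ∅∪∅=∅
  n8('ad'): parent n7 fail=0; on 'd' 0 → fail=6;  out ∅∪{1}={1}
  n10('da'): parent n6 fail=0; on 'a' 0 → fail=7;  out ∅∪∅=∅
  n12('db'): parent n6 fail=0; on 'b' 0 → fail=1;  out ∅∪∅=∅
  n18('ca'): parent n17 fail=0; on 'a' 0 → fail=7;  out ∅∪∅=∅
  n3('bbc'): parent n2 fail=1; on 'c' 1→0 → fail=17;  out ∅∪∅=∅
  n9('add'): parent n8 fail=6; on 'd' 6→0 → fail=6;  out {2}∪{1}={1,2}
  n11('dab'): parent n10 fail=7; on 'b' 7→0 → fail=1;  out {3}∪∅={3}
  n13('dba'): parent n12 fail=1; on 'a' 1→0 → fail=7;  out ∅∪∅=∅
  n19('cac'): parent n18 fail=7; on 'c' 7→0 → fail=17;  out {5}∪∅={5}
  n4('bbca'): parent n3 fail=17; on 'a' 17 → fail=18;  out ∅∪∅=∅
  n14('dbaa'): parent n13 fail=7; on 'a' 7→0 → fail=7;  out ∅∪∅=∅
  n5('bbcac'): parent n4 fail=18; on 'c' 18 → fail=19;  out {0}∪{5}={0,5}
  n15('dbaad'): parent n14 fail=7; on 'd' 7 → fail=8;  out ∅∪{1}={1}
  n16('dbaadd'): parent n15 fail=8; on 'd' 8 → fail=9;  out {4}∪{1,2}={1,2,4}

Text stream:
[0] read 'b'  n0⇒n1
[1] read 'b'  n1⇒n2
[2] read 'b'  n2⇒n2 (fail-walked)
[3] read 'c'  n2⇒n3
[4] read 'a'  n3⇒n4
[5] read 'c'  n4⇒n5  → match P0@[1:5],P5@[3:5]
[6] read 'b'  n5⇒n1 (fail-walked)
[7] read 'd'  n1⇒n6 (fail-walked)  → match P1@[7:7]
[8] read 'c'  n6⇒n17 (fail-walked)
[9] read 'a'  n17⇒n18
[10] read 'c'  n18⇒n19  → match P5@[8:10]
[11] read 'a'  n19⇒n18 (fail-walked)
[12] read 'c'  n18⇒n19  → match P5@[10:12]
[13] read 'a'  n19⇒n18 (fail-walked)
[14] read 'd'  n18⇒n8 (fail-walked)  → match P1@[14:14]
[15] read 'b'  n8⇒n12 (fail-walked)
[16] read 'a'  n12⇒n13
[17] read 'd'  n13⇒n8 (fail-walked)  → match P1@[17:17]
[18] read 'd'  n8⇒n9  → match P1@[18:18],P2@[16:18]
[19] read 'd'  n9⇒n6 (fail-walked)  → match P1@[19:19]
[20] read 'c'  n6⇒n17 (fail-walked)
[21] read 'a'  n17⇒n18
[22] read 'c'  n18⇒n19  → match P5@[20:22]
[23] read 'd'  n19⇒n6 (fail-walked)  → match P1@[23:23]
[24] read 'a'  n6⇒n10
[25] read 'b'  n10⇒n11  → match P3@[23:25]
[26] read 'b'  n11⇒n2 (fail-walked)
[27] read 'b'  n2⇒n2 (fail-walked)
[28] read 'c'  n2⇒n3
[29] read 'a'  n3⇒n4
[30] read 'c'  n4⇒n5  → match P0@[26:30],P5@[28:30]
[31] read 'd'  n5⇒n6 (fail-walked)  → match P1@[31:31]
[32] read 'a'  n6⇒n10
[33] read 'b'  n10⇒n11  → match P3@[31:33]
[34] read 'b'  n11⇒n2 (fail-walked)
[35] read 'c'  n2⇒n3
[36] read 'a'  n3⇒n4
[37] read 'c'  n4⇒n5  → match P0@[33:37],P5@[35:37]
[38] read 'd'  n5⇒n6 (fail-walked)  → match P1@[38:38]
[39] read 'c'  n6⇒n17 (fail-walked)
[40] read 'b'  n17⇒n1 (fail-walked)
[41] read 'b'  n1⇒n2
[42] read 'b'  n2⇒n2 (fail-walked)
[43] read 'c'  n2⇒n3
[44] read 'a'  n3⇒n4
[45] read 'c'  n4⇒n5  → match P0@[41:45],P5@[43:45]
[46] read 'd'  n5⇒n6 (fail-walked)  → match P1@[46:46]
[47] read 'a'  n6⇒n10
[48] read 'b'  n10⇒n11  → match P3@[46:48]
[49] read 'c'  n11⇒n17 (fail-walked)
[50] read 'c'  n17⇒n17 (fail-walked)
[51] read 'c'  n17⇒n17 (fail-walked)
[52] read 'a'  n17⇒n18
[53] read 'c'  n18⇒n19  → match P5@[51:53]
[54] read 'c'  n19⇒n17 (fail-walked)

Matches: [[5,0],[5,5],[7,1],[10,5],[12,5],[14,1],[17,1],[18,1],[18,2],[19,1],[22,5],[23,1],[25,3],[30,0],[30,5],[31,1],[33,3],[37,0],[37,5],[38,1],[45,0],[45,5],[46,1],[48,3],[53,5]]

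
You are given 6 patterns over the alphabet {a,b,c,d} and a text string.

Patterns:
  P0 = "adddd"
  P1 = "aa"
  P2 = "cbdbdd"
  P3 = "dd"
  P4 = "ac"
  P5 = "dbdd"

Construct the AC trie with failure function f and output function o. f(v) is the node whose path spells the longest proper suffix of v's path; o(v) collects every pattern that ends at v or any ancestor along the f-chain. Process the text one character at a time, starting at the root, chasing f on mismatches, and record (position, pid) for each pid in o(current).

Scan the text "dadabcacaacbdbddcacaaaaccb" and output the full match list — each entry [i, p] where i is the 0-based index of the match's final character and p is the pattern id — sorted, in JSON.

Construct AC machine:
Trie nodes:
  0='ε' goto a→1 c→7 d→13
  1='a' goto a→6 c→15 d→2
  2='ad' goto d→3
  3='add' goto d→4
  4='addd' goto d→5
  5='adddd' goto ·  [P0 ends]
  6='aa' goto ·  [P1 ends]
  7='c' goto b→8
  8='cb' goto d→9
  9='cbd' goto b→10
  10='cbdb' goto d→11
  11='cbdbd' goto d→12
  12='cbdbdd' goto ·  [P2 ends]
  13='d' goto b→16 d→14
  14='dd' goto ·  [P3 ends]
  15='ac' goto ·  [P4 ends]
  16='db' goto d→17
  17='dbd' goto d→18
  18='dbdd' goto ·  [P5 ends]

BFS fail/out derivation:
  fail(1) 'a': from fail(0)=0 chase 'a': 0 ⇒ 0;  out=∅∪out(0)=∅
  fail(7) 'c': from fail(0)=0 chase 'c': 0 ⇒ 0;  out=∅∪out(0)=∅
  fail(13) 'd': from fail(0)=0 chase 'd': 0 ⇒ 0;  out=∅∪out(0)=∅
  fail(2) 'ad': from fail(1)=0 chase 'd': 0 ⇒ 13;  out=∅∪out(13)=∅
  fail(6) 'aa': from fail(1)=0 chase 'a': 0 ⇒ 1;  out={1}∪out(1)={1}
  fail(8) 'cb': from fail(7)=0 chase 'b': 0 ⇒ 0;  out=∅∪out(0)=∅
  fail(14) 'dd': from fail(13)=0 chase 'd': 0 ⇒ 13;  out={3}∪out(13)={3}
  fail(15) 'ac': from fail(1)=0 chase 'c': 0 ⇒ 7;  out={4}∪out(7)={4}
  fail(16) 'db': from fail(13)=0 chase 'b': 0 ⇒ 0;  out=∅∪out(0)=∅
  fail(3) 'add': from fail(2)=13 chase 'd': 13 ⇒ 14;  out=∅∪out(14)={3}
  fail(9) 'cbd': from fail(8)=0 chase 'd': 0 ⇒ 13;  out=∅∪out(13)=∅
  fail(17) 'dbd': from fail(16)=0 chase 'd': 0 ⇒ 13;  out=∅∪out(13)=∅
  fail(4) 'addd': from fail(3)=14 chase 'd': 14→13 ⇒ 14;  out=∅∪out(14)={3}
  fail(10) 'cbdb': from fail(9)=13 chase 'b': 13 ⇒ 16;  out=∅∪out(16)=∅
  fail(18) 'dbdd': from fail(17)=13 chase 'd': 13 ⇒ 14;  out={5}∪out(14)={3,5}
  fail(5) 'adddd': from fail(4)=14 chase 'd': 14→13 ⇒ 14;  out={0}∪out(14)={0,3}
  fail(11) 'cbdbd': from fail(10)=16 chase 'd': 16 ⇒ 17;  out=∅∪out(17)=∅
  fail(12) 'cbdbdd': from fail(11)=17 chase 'd': 17 ⇒ 18;  out={2}∪out(18)={2,3,5}

Scan:
i=0 'd': node 0→13
i=1 'a': node 13→1 ·f
i=2 'd': node 1→2
i=3 'a': node 2→1 ·f
i=4 'b': node 1→0 ·f
i=5 'c': node 0→7
i=6 'a': node 7→1 ·f
i=7 'c': node 1→15  → match P4@[6:7]
i=8 'a': node 15→1 ·f
i=9 'a': node 1→6  → match P1@[8:9]
i=10 'c': node 6→15 ·f  → match P4@[9:10]
i=11 'b': node 15→8 ·f
i=12 'd': node 8→9
i=13 'b': node 9→10
i=14 'd': node 10→11
i=15 'd': node 11→12  → match P2@[10:15],P3@[14:15],P5@[12:15]
i=16 'c': node 12→7 ·f
i=17 'a': node 7→1 ·f
i=18 'c': node 1→15  → match P4@[17:18]
i=19 'a': node 15→1 ·f
i=20 'a': node 1→6  → match P1@[19:20]
i=21 'a': node 6→6 ·f  → match P1@[20:21]
i=22 'a': node 6→6 ·f  → match P1@[21:22]
i=23 'c': node 6→15 ·f  → match P4@[22:23]
i=24 'c': node 15→7 ·f
i=25 'b': node 7→8

Matches: [[7,4],[9,1],[10,4],[15,2],[15,3],[15,5],[18,4],[20,1],[21,1],[22,1],[23,4]]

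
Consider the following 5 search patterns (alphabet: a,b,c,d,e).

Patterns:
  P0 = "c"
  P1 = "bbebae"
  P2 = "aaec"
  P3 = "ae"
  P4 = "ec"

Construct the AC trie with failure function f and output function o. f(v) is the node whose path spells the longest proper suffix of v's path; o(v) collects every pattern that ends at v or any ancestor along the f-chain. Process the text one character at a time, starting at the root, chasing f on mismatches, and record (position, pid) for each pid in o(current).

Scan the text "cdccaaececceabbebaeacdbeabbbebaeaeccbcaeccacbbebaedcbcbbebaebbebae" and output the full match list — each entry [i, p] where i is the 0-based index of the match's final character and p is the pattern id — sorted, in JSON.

Build automaton:
Trie (insert patterns):
  n0 'ε': a→8 b→2 c→1 e→13
  n1 'c': ·  [P0 ends]
  n2 'b': b→3
  n3 'bb': e→4
  n4 'bbe': b→5
  n5 'bbeb': a→6
  n6 'bbeba': e→7
  n7 'bbebae': ·  [P1 ends]
  n8 'a': a→9 e→12
  n9 'aa': e→10
  n10 'aae': c→11
  n11 'aaec': ·  [P2 ends]
  n12 'ae': ·  [P3 ends]
  n13 'e': c→14
  n14 'ec': ·  [P4 ends]

BFS fail/out derivation:
  fail(1) 'c': from fail(0)=0 chase 'c': 0 ⇒ 0;  out={0}∪out(0)={0}
  fail(2) 'b': from fail(0)=0 chase 'b': 0 ⇒ 0;  out=∅∪out(0)=∅
  fail(8) 'a': from fail(0)=0 chase 'a': 0 ⇒ 0;  out=∅∪out(0)=∅
  fail(13) 'e': from fail(0)=0 chase 'e': 0 ⇒ 0;  out=∅∪out(0)=∅
  fail(3) 'bb': from fail(2)=0 chase 'b': 0 ⇒ 2;  out=∅∪out(2)=∅
  fail(9) 'aa': from fail(8)=0 chase 'a': 0 ⇒ 8;  out=∅∪out(8)=∅
  fail(12) 'ae': from fail(8)=0 chase 'e': 0 ⇒ 13;  out={3}∪out(13)={3}
  fail(14) 'ec': from fail(13)=0 chase 'c': 0 ⇒ 1;  out={4}∪out(1)={0,4}
  fail(4) 'bbe': from fail(3)=2 chase 'e': 2→0 ⇒ 13;  out=∅∪out(13)=∅
  fail(10) 'aae': from fail(9)=8 chase 'e': 8 ⇒ 12;  out=∅∪out(12)={3}
  fail(5) 'bbeb': from fail(4)=13 chase 'b': 13→0 ⇒ 2;  out=∅∪out(2)=∅
  fail(11) 'aaec': from fail(10)=12 chase 'c': 12→13 ⇒ 14;  out={2}∪out(14)={0,2,4}
  fail(6) 'bbeba': from fail(5)=2 chase 'a': 2→0 ⇒ 8;  out=∅∪out(8)=∅
  fail(7) 'bbebae': from fail(6)=8 chase 'e': 8 ⇒ 12;  out={1}∪out(12)={1,3}

Run:
pos 0 'c': at 1  → match P0@[0:0]
pos 1 'd': at 0 (via fail)
pos 2 'c': at 1  → match P0@[2:2]
pos 3 'c': at 1 (via fail)  → match P0@[3:3]
pos 4 'a': at 8 (via fail)
pos 5 'a': at 9
pos 6 'e': at 10  → match P3@[5:6]
pos 7 'c': at 11  → match P0@[7:7],P2@[4:7],P4@[6:7]
pos 8 'e': at 13 (via fail)
pos 9 'c': at 14  → match P0@[9:9],P4@[8:9]
pos 10 'c': at 1 (via fail)  → match P0@[10:10]
pos 11 'e': at 13 (via fail)
pos 12 'a': at 8 (via fail)
pos 13 'b': at 2 (via fail)
pos 14 'b': at 3
pos 15 'e': at 4
pos 16 'b': at 5
pos 17 'a': at 6
pos 18 'e': at 7  → match P1@[13:18],P3@[17:18]
pos 19 'a': at 8 (via fail)
pos 20 'c': at 1 (via fail)  → match P0@[20:20]
pos 21 'd': at 0 (via fail)
pos 22 'b': at 2
pos 23 'e': at 13 (via fail)
pos 24 'a': at 8 (via fail)
pos 25 'b': at 2 (via fail)
pos 26 'b': at 3
pos 27 'b': at 3 (via fail)
pos 28 'e': at 4
pos 29 'b': at 5
pos 30 'a': at 6
pos 31 'e': at 7  → match P1@[26:31],P3@[30:31]
pos 32 'a': at 8 (via fail)
pos 33 'e': at 12  → match P3@[32:33]
pos 34 'c': at 14 (via fail)  → match P0@[34:34],P4@[33:34]
pos 35 'c': at 1 (via fail)  → match P0@[35:35]
pos 36 'b': at 2 (via fail)
pos 37 'c': at 1 (via fail)  → match P0@[37:37]
pos 38 'a': at 8 (via fail)
pos 39 'e': at 12  → match P3@[38:39]
pos 40 'c': at 14 (via fail)  → match P0@[40:40],P4@[39:40]
pos 41 'c': at 1 (via fail)  → match P0@[41:41]
pos 42 'a': at 8 (via fail)
pos 43 'c': at 1 (via fail)  → match P0@[43:43]
pos 44 'b': at 2 (via fail)
pos 45 'b': at 3
pos 46 'e': at 4
pos 47 'b': at 5
pos 48 'a': at 6
pos 49 'e': at 7  → match P1@[44:49],P3@[48:49]
pos 50 'd': at 0 (via fail)
pos 51 'c': at 1  → match P0@[51:51]
pos 52 'b': at 2 (via fail)
pos 53 'c': at 1 (via fail)  → match P0@[53:53]
pos 54 'b': at 2 (via fail)
pos 55 'b': at 3
pos 56 'e': at 4
pos 57 'b': at 5
pos 58 'a': at 6
pos 59 'e': at 7  → match P1@[54:59],P3@[58:59]
pos 60 'b': at 2 (via fail)
pos 61 'b': at 3
pos 62 'e': at 4
pos 63 'b': at 5
pos 64 'a': at 6
pos 65 'e': at 7  → match P1@[60:65],P3@[64:65]

Matches: [[0,0],[2,0],[3,0],[6,3],[7,0],[7,2],[7,4],[9,0],[9,4],[10,0],[18,1],[18,3],[20,0],[31,1],[31,3],[33,3],[34,0],[34,4],[35,0],[37,0],[39,3],[40,0],[40,4],[41,0],[43,0],[49,1],[49,3],[51,0],[53,0],[59,1],[59,3],[65,1],[65,3]]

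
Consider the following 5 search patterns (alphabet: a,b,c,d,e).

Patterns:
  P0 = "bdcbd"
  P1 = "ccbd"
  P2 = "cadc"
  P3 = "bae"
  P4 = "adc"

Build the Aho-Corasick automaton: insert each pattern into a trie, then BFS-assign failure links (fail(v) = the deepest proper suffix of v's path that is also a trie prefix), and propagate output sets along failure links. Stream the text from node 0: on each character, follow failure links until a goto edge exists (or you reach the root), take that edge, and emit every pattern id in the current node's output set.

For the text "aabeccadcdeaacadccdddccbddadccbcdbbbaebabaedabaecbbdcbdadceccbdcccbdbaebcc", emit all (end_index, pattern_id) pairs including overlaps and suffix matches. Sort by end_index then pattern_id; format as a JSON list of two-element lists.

Build:
Trie (insert patterns):
  n0 'ε': a→15 b→1 c→6
  n1 'b': a→13 d→2
  n2 'bd': c→3
  n3 'bdc': b→4
  n4 'bdcb': d→5
  n5 'bdcbd': ·  [P0 ends]
  n6 'c': a→10 c→7
  n7 'cc': b→8
  n8 'ccb': d→9
  n9 'ccbd': ·  [P1 ends]
  n10 'ca': d→11
  n11 'cad': c→12
  n12 'cadc': ·  [P2 ends]
  n13 'ba': e→14
  n14 'bae': ·  [P3 ends]
  n15 'a': d→16
  n16 'ad': c→17
  n17 'adc': ·  [P4 ends]

BFS fail/out derivation:
  n1('b'): parent n0 fail=0; on 'b' 0 → fail=0;  out ∅∪∅=∅
  n6('c'): parent n0 fail=0; on 'c' 0 → fail=0;  out ∅∪∅=∅
  n15('a'): parent n0 fail=0; on 'a' 0 → fail=0;  out ∅∪∅=∅
  n2('bd'): parent n1 fail=0; on 'd' 0 → fail=0;  out ∅∪∅=∅
  n7('cc'): parent n6 fail=0; on 'c' 0 → fail=6;  out ∅∪∅=∅
  n10('ca'): parent n6 fail=0; on 'a' 0 → fail=15;  out ∅∪∅=∅
  n13('ba'): parent n1 fail=0; on 'a' 0 → fail=15;  out ∅∪∅=∅
  n16('ad'): parent n15 fail=0; on 'd' 0 → fail=0;  out ∅∪∅=∅
  n3('bdc'): parent n2 fail=0; on 'c' 0 → fail=6;  out ∅∪∅=∅
  n8('ccb'): parent n7 fail=6; on 'b' 6→0 → fail=1;  out ∅∪∅=∅
  n11('cad'): parent n10 fail=15; on 'd' 15 → fail=16;  out ∅∪∅=∅
  n14('bae'): parent n13 fail=15; on 'e' 15→0 → fail=0;  out {3}∪∅={3}
  n17('adc'): parent n16 fail=0; on 'c' 0 → fail=6;  out {4}∪∅={4}
  n4('bdcb'): parent n3 fail=6; on 'b' 6→0 → fail=1;  out ∅∪∅=∅
  n9('ccbd'): parent n8 fail=1; on 'd' 1 → fail=2;  out {1}∪∅={1}
  n12('cadc'): parent n11 fail=16; on 'c' 16 → fail=17;  out {2}∪{4}={2,4}
  n5('bdcbd'): parent n4 fail=1; on 'd' 1 → fail=2;  out {0}∪∅={0}

Scan:
pos 0 'a': at 15
pos 1 'a': at 15 (via fail)
pos 2 'b': at 1 (via fail)
pos 3 'e': at 0 (via fail)
pos 4 'c': at 6
pos 5 'c': at 7
pos 6 'a': at 10 (via fail)
pos 7 'd': at 11
pos 8 'c': at 12  emit P2@[5:8],P4@[6:8]
pos 9 'd': at 0 (via fail)
pos 10 'e': at 0
pos 11 'a': at 15
pos 12 'a': at 15 (via fail)
pos 13 'c': at 6 (via fail)
pos 14 'a': at 10
pos 15 'd': at 11
pos 16 'c': at 12  emit P2@[13:16],P4@[14:16]
pos 17 'c': at 7 (via fail)
pos 18 'd': at 0 (via fail)
pos 19 'd': at 0
pos 20 'd': at 0
pos 21 'c': at 6
pos 22 'c': at 7
pos 23 'b': at 8
pos 24 'd': at 9  emit P1@[21:24]
pos 25 'd': at 0 (via fail)
pos 26 'a': at 15
pos 27 'd': at 16
pos 28 'c': at 17  emit P4@[26:28]
pos 29 'c': at 7 (via fail)
pos 30 'b': at 8
pos 31 'c': at 6 (via fail)
pos 32 'd': at 0 (via fail)
pos 33 'b': at 1
pos 34 'b': at 1 (via fail)
pos 35 'b': at 1 (via fail)
pos 36 'a': at 13
pos 37 'e': at 14  emit P3@[35:37]
pos 38 'b': at 1 (via fail)
pos 39 'a': at 13
pos 40 'b': at 1 (via fail)
pos 41 'a': at 13
pos 42 'e': at 14  emit P3@[40:42]
pos 43 'd': at 0 (via fail)
pos 44 'a': at 15
pos 45 'b': at 1 (via fail)
pos 46 'a': at 13
pos 47 'e': at 14  emit P3@[45:47]
pos 48 'c': at 6 (via fail)
pos 49 'b': at 1 (via fail)
pos 50 'b': at 1 (via fail)
pos 51 'd': at 2
pos 52 'c': at 3
pos 53 'b': at 4
pos 54 'd': at 5  emit P0@[50:54]
pos 55 'a': at 15 (via fail)
pos 56 'd': at 16
pos 57 'c': at 17  emit P4@[55:57]
pos 58 'e': at 0 (via fail)
pos 59 'c': at 6
pos 60 'c': at 7
pos 61 'b': at 8
pos 62 'd': at 9  emit P1@[59:62]
pos 63 'c': at 3 (via fail)
pos 64 'c': at 7 (via fail)
pos 65 'c': at 7 (via fail)
pos 66 'b': at 8
pos 67 'd': at 9  emit P1@[64:67]
pos 68 'b': at 1 (via fail)
pos 69 'a': at 13
pos 70 'e': at 14  emit P3@[68:70]
pos 71 'b': at 1 (via fail)
pos 72 'c': at 6 (via fail)
pos 73 'c': at 7

Result: [[8,2],[8,4],[16,2],[16,4],[24,1],[28,4],[37,3],[42,3],[47,3],[54,0],[57,4],[62,1],[67,1],[70,3]]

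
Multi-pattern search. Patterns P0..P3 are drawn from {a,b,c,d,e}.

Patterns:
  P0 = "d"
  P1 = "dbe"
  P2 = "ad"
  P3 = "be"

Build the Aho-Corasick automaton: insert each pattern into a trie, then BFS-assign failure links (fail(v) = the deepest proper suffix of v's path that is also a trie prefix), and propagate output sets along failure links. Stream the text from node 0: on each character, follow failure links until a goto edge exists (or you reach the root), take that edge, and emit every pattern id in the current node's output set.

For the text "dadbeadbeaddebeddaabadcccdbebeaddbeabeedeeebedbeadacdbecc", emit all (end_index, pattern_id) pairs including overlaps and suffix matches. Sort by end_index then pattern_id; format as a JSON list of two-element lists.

Build automaton:
Trie nodes:
  n0 'ε': a→4 b→6 d→1
  n1 'd': b→2  [P0 ends]
  n2 'db': e→3
  n3 'dbe': ·  [P1 ends]
  n4 'a': d→5
  n5 'ad': ·  [P2 ends]
  n6 'b': e→7
  n7 'be': ·  [P3 ends]

Failure links (BFS by depth):
  n1('d'): parent n0 fail=0; on 'd' 0 → fail=0;  out {0}∪∅={0}
  n4('a'): parent n0 fail=0; on 'a' 0 → fail=0;  out ∅∪∅=∅
  n6('b'): parent n0 fail=0; on 'b' 0 → fail=0;  out ∅∪∅=∅
  n2('db'): parent n1 fail=0; on 'b' 0 → fail=6;  out ∅∪∅=∅
  n5('ad'): parent n4 fail=0; on 'd' 0 → fail=1;  out {2}∪{0}={0,2}
  n7('be'): parent n6 fail=0; on 'e' 0 → fail=0;  out {3}∪∅={3}
  n3('dbe'): parent n2 fail=6; on 'e' 6 → fail=7;  out {1}∪{3}={1,3}

Scan:
i=0 'd': node 0→1  emit P0@[0:0]
i=1 'a': node 1→4 ·f
i=2 'd': node 4→5  emit P0@[2:2],P2@[1:2]
i=3 'b': node 5→2 ·f
i=4 'e': node 2→3  emit P1@[2:4],P3@[3:4]
i=5 'a': node 3→4 ·f
i=6 'd': node 4→5  emit P0@[6:6],P2@[5:6]
i=7 'b': node 5→2 ·f
i=8 'e': node 2→3  emit P1@[6:8],P3@[7:8]
i=9 'a': node 3→4 ·f
i=10 'd': node 4→5  emit P0@[10:10],P2@[9:10]
i=11 'd': node 5→1 ·f  emit P0@[11:11]
i=12 'e': node 1→0 ·f
i=13 'b': node 0→6
i=14 'e': node 6→7  emit P3@[13:14]
i=15 'd': node 7→1 ·f  emit P0@[15:15]
i=16 'd': node 1→1 ·f  emit P0@[16:16]
i=17 'a': node 1→4 ·f
i=18 'a': node 4→4 ·f
i=19 'b': node 4→6 ·f
i=20 'a': node 6→4 ·f
i=21 'd': node 4→5  emit P0@[21:21],P2@[20:21]
i=22 'c': node 5→0 ·f
i=23 'c': node 0→0
i=24 'c': node 0→0
i=25 'd': node 0→1  emit P0@[25:25]
i=26 'b': node 1→2
i=27 'e': node 2→3  emit P1@[25:27],P3@[26:27]
i=28 'b': node 3→6 ·f
i=29 'e': node 6→7  emit P3@[28:29]
i=30 'a': node 7→4 ·f
i=31 'd': node 4→5  emit P0@[31:31],P2@[30:31]
i=32 'd': node 5→1 ·f  emit P0@[32:32]
i=33 'b': node 1→2
i=34 'e': node 2→3  emit P1@[32:34],P3@[33:34]
i=35 'a': node 3→4 ·f
i=36 'b': node 4→6 ·f
i=37 'e': node 6→7  emit P3@[36:37]
i=38 'e': node 7→0 ·f
i=39 'd': node 0→1  emit P0@[39:39]
i=40 'e': node 1→0 ·f
i=41 'e': node 0→0
i=42 'e': node 0→0
i=43 'b': node 0→6
i=44 'e': node 6→7  emit P3@[43:44]
i=45 'd': node 7→1 ·f  emit P0@[45:45]
i=46 'b': node 1→2
i=47 'e': node 2→3  emit P1@[45:47],P3@[46:47]
i=48 'a': node 3→4 ·f
i=49 'd': node 4→5  emit P0@[49:49],P2@[48:49]
i=50 'a': node 5→4 ·f
i=51 'c': node 4→0 ·f
i=52 'd': node 0→1  emit P0@[52:52]
i=53 'b': node 1→2
i=54 'e': node 2→3  emit P1@[52:54],P3@[53:54]
i=55 'c': node 3→0 ·f
i=56 'c': node 0→0

Result: [[0,0],[2,0],[2,2],[4,1],[4,3],[6,0],[6,2],[8,1],[8,3],[10,0],[10,2],[11,0],[14,3],[15,0],[16,0],[21,0],[21,2],[25,0],[27,1],[27,3],[29,3],[31,0],[31,2],[32,0],[34,1],[34,3],[37,3],[39,0],[44,3],[45,0],[47,1],[47,3],[49,0],[49,2],[52,0],[54,1],[54,3]]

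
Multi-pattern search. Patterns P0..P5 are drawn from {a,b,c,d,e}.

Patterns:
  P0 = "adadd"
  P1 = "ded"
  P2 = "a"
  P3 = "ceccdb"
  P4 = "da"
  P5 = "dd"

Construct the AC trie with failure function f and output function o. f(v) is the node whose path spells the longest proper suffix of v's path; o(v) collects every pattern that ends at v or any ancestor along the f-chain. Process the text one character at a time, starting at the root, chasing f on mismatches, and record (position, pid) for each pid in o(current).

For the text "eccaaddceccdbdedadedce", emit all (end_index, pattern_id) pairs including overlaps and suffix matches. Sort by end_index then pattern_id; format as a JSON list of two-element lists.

Build:
Trie nodes:
  n0 'ε': a→1 c→9 d→6
  n1 'a': d→2  ←P2
  n2 'ad': a→3
  n3 'ada': d→4
  n4 'adad': d→5
  n5 'adadd': ·  ←P0
  n6 'd': a→15 d→16 e→7
  n7 'de': d→8
  n8 'ded': ·  ←P1
  n9 'c': e→10
  n10 'ce': c→11
  n11 'cec': c→12
  n12 'cecc': d→13
  n13 'ceccd': b→14
  n14 'ceccdb': ·  ←P3
  n15 'da': ·  ←P4
  n16 'dd': ·  ←P5

BFS fail/out derivation:
  fail(1) 'a': from fail(0)=0 chase 'a': 0 ⇒ 0;  out={2}∪out(0)={2}
  fail(6) 'd': from fail(0)=0 chase 'd': 0 ⇒ 0;  out=∅∪out(0)=∅
  fail(9) 'c': from fail(0)=0 chase 'c': 0 ⇒ 0;  out=∅∪out(0)=∅
  fail(2) 'ad': from fail(1)=0 chase 'd': 0 ⇒ 6;  out=∅∪out(6)=∅
  fail(7) 'de': from fail(6)=0 chase 'e': 0 ⇒ 0;  out=∅∪out(0)=∅
  fail(10) 'ce': from fail(9)=0 chase 'e': 0 ⇒ 0;  out=∅∪out(0)=∅
  fail(15) 'da': from fail(6)=0 chase 'a': 0 ⇒ 1;  out={4}∪out(1)={2,4}
  fail(16) 'dd': from fail(6)=0 chase 'd': 0 ⇒ 6;  out={5}∪out(6)={5}
  fail(3) 'ada': from fail(2)=6 chase 'a': 6 ⇒ 15;  out=∅∪out(15)={2,4}
  fail(8) 'ded': from fail(7)=0 chase 'd': 0 ⇒ 6;  out={1}∪out(6)={1}
  fail(11) 'cec': from fail(10)=0 chase 'c': 0 ⇒ 9;  out=∅∪out(9)=∅
  fail(4) 'adad': from fail(3)=15 chase 'd': 15→1 ⇒ 2;  out=∅∪out(2)=∅
  fail(12) 'cecc': from fail(11)=9 chase 'c': 9→0 ⇒ 9;  out=∅∪out(9)=∅
  fail(5) 'adadd': from fail(4)=2 chase 'd': 2→6 ⇒ 16;  out={0}∪out(16)={0,5}
  fail(13) 'ceccd': from fail(12)=9 chase 'd': 9→0 ⇒ 6;  out=∅∪out(6)=∅
  fail(14) 'ceccdb': from fail(13)=6 chase 'b': 6→0 ⇒ 0;  out={3}∪out(0)={3}

Text stream:
i=0 'e': node 0→0
i=1 'c': node 0→9
i=2 'c': node 9→9 (via fail)
i=3 'a': node 9→1 (via fail)  → match P2@[3:3]
i=4 'a': node 1→1 (via fail)  → match P2@[4:4]
i=5 'd': node 1→2
i=6 'd': node 2→16 (via fail)  → match P5@[5:6]
i=7 'c': node 16→9 (via fail)
i=8 'e': node 9→10
i=9 'c': node 10→11
i=10 'c': node 11→12
i=11 'd': node 12→13
i=12 'b': node 13→14  → match P3@[7:12]
i=13 'd': node 14→6 (via fail)
i=14 'e': node 6→7
i=15 'd': node 7→8  → match P1@[13:15]
i=16 'a': node 8→15 (via fail)  → match P2@[16:16],P4@[15:16]
i=17 'd': node 15→2 (via fail)
i=18 'e': node 2→7 (via fail)
i=19 'd': node 7→8  → match P1@[17:19]
i=20 'c': node 8→9 (via fail)
i=21 'e': node 9→10

Result: [[3,2],[4,2],[6,5],[12,3],[15,1],[16,2],[16,4],[19,1]]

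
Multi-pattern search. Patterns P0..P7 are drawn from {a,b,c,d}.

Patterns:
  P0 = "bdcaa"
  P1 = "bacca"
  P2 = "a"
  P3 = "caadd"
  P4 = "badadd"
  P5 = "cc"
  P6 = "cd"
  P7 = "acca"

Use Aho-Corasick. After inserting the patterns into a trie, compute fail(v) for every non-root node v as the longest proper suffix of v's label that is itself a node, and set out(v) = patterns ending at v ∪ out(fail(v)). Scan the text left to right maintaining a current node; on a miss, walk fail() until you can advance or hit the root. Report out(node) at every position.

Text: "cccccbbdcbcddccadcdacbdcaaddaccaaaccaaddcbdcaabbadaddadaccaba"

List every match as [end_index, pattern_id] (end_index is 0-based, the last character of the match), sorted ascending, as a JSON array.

Build:
Trie nodes:
  0='ε' goto a→10 b→1 c→11
  1='b' goto a→6 d→2
  2='bd' goto c→3
  3='bdc' goto a→4
  4='bdca' goto a→5
  5='bdcaa' goto ·  [P0 ends]
  6='ba' goto c→7 d→16
  7='bac' goto c→8
  8='bacc' goto a→9
  9='bacca' goto ·  [P1 ends]
  10='a' goto c→22  [P2 ends]
  11='c' goto a→12 c→20 d→21
  12='ca' goto a→13
  13='caa' goto d→14
  14='caad' goto d→15
  15='caadd' goto ·  [P3 ends]
  16='bad' goto a→17
  17='bada' goto d→18
  18='badad' goto d→19
  19='badadd' goto ·  [P4 ends]
  20='cc' goto ·  [P5 ends]
  21='cd' goto ·  [P6 ends]
  22='ac' goto c→23
  23='acc' goto a→24
  24='acca' goto ·  [P7 ends]

Failure links (BFS by depth):
  fail(1) 'b': from fail(0)=0 chase 'b': 0 ⇒ 0;  out=∅∪out(0)=∅
  fail(10) 'a': from fail(0)=0 chase 'a': 0 ⇒ 0;  out={2}∪out(0)={2}
  fail(11) 'c': from fail(0)=0 chase 'c': 0 ⇒ 0;  out=∅∪out(0)=∅
  fail(2) 'bd': from fail(1)=0 chase 'd': 0 ⇒ 0;  out=∅∪out(0)=∅
  fail(6) 'ba': from fail(1)=0 chase 'a': 0 ⇒ 10;  out=∅∪out(10)={2}
  fail(12) 'ca': from fail(11)=0 chase 'a': 0 ⇒ 10;  out=∅∪out(10)={2}
  fail(20) 'cc': from fail(11)=0 chase 'c': 0 ⇒ 11;  out={5}∪out(11)={5}
  fail(21) 'cd': from fail(11)=0 chase 'd': 0 ⇒ 0;  out={6}∪out(0)={6}
  fail(22) 'ac': from fail(10)=0 chase 'c': 0 ⇒ 11;  out=∅∪out(11)=∅
  fail(3) 'bdc': from fail(2)=0 chase 'c': 0 ⇒ 11;  out=∅∪out(11)=∅
  fail(7) 'bac': from fail(6)=10 chase 'c': 10 ⇒ 22;  out=∅∪out(22)=∅
  fail(13) 'caa': from fail(12)=10 chase 'a': 10→0 ⇒ 10;  out=∅∪out(10)={2}
  fail(16) 'bad': from fail(6)=10 chase 'd': 10→0 ⇒ 0;  out=∅∪out(0)=∅
  fail(23) 'acc': from fail(22)=11 chase 'c': 11 ⇒ 20;  out=∅∪out(20)={5}
  fail(4) 'bdca': from fail(3)=11 chase 'a': 11 ⇒ 12;  out=∅∪out(12)={2}
  fail(8) 'bacc': from fail(7)=22 chase 'c': 22 ⇒ 23;  out=∅∪out(23)={5}
  fail(14) 'caad': from fail(13)=10 chase 'd': 10→0 ⇒ 0;  out=∅∪out(0)=∅
  fail(17) 'bada': from fail(16)=0 chase 'a': 0 ⇒ 10;  out=∅∪out(10)={2}
  fail(24) 'acca': from fail(23)=20 chase 'a': 20→11 ⇒ 12;  out={7}∪out(12)={2,7}
  fail(5) 'bdcaa': from fail(4)=12 chase 'a': 12 ⇒ 13;  out={0}∪out(13)={0,2}
  fail(9) 'bacca': from fail(8)=23 chase 'a': 23 ⇒ 24;  out={1}∪out(24)={1,2,7}
  fail(15) 'caadd': from fail(14)=0 chase 'd': 0 ⇒ 0;  out={3}∪out(0)={3}
  fail(18) 'badad': from fail(17)=10 chase 'd': 10→0 ⇒ 0;  out=∅∪out(0)=∅
  fail(19) 'badadd': from fail(18)=0 chase 'd': 0 ⇒ 0;  out={4}∪out(0)={4}

Text stream:
pos 0 'c': at 11
pos 1 'c': at 20  → match P5@[0:1]
pos 2 'c': at 20 ·f  → match P5@[1:2]
pos 3 'c': at 20 ·f  → match P5@[2:3]
pos 4 'c': at 20 ·f  → match P5@[3:4]
pos 5 'b': at 1 ·f
pos 6 'b': at 1 ·f
pos 7 'd': at 2
pos 8 'c': at 3
pos 9 'b': at 1 ·f
pos 10 'c': at 11 ·f
pos 11 'd': at 21  → match P6@[10:11]
pos 12 'd': at 0 ·f
pos 13 'c': at 11
pos 14 'c': at 20  → match P5@[13:14]
pos 15 'a': at 12 ·f  → match P2@[15:15]
pos 16 'd': at 0 ·f
pos 17 'c': at 11
pos 18 'd': at 21  → match P6@[17:18]
pos 19 'a': at 10 ·f  → match P2@[19:19]
pos 20 'c': at 22
pos 21 'b': at 1 ·f
pos 22 'd': at 2
pos 23 'c': at 3
pos 24 'a': at 4  → match P2@[24:24]
pos 25 'a': at 5  → match P0@[21:25],P2@[25:25]
pos 26 'd': at 14 ·f
pos 27 'd': at 15  → match P3@[23:27]
pos 28 'a': at 10 ·f  → match P2@[28:28]
pos 29 'c': at 22
pos 30 'c': at 23  → match P5@[29:30]
pos 31 'a': at 24  → match P2@[31:31],P7@[28:31]
pos 32 'a': at 13 ·f  → match P2@[32:32]
pos 33 'a': at 10 ·f  → match P2@[33:33]
pos 34 'c': at 22
pos 35 'c': at 23  → match P5@[34:35]
pos 36 'a': at 24  → match P2@[36:36],P7@[33:36]
pos 37 'a': at 13 ·f  → match P2@[37:37]
pos 38 'd': at 14
pos 39 'd': at 15  → match P3@[35:39]
pos 40 'c': at 11 ·f
pos 41 'b': at 1 ·f
pos 42 'd': at 2
pos 43 'c': at 3
pos 44 'a': at 4  → match P2@[44:44]
pos 45 'a': at 5  → match P0@[41:45],P2@[45:45]
pos 46 'b': at 1 ·f
pos 47 'b': at 1 ·f
pos 48 'a': at 6  → match P2@[48:48]
pos 49 'd': at 16
pos 50 'a': at 17  → match P2@[50:50]
pos 51 'd': at 18
pos 52 'd': at 19  → match P4@[47:52]
pos 53 'a': at 10 ·f  → match P2@[53:53]
pos 54 'd': at 0 ·f
pos 55 'a': at 10  → match P2@[55:55]
pos 56 'c': at 22
pos 57 'c': at 23  → match P5@[56:57]
pos 58 'a': at 24  → match P2@[58:58],P7@[55:58]
pos 59 'b': at 1 ·f
pos 60 'a': at 6  → match P2@[60:60]

All matches (sorted): [[1,5],[2,5],[3,5],[4,5],[11,6],[14,5],[15,2],[18,6],[19,2],[24,2],[25,0],[25,2],[27,3],[28,2],[30,5],[31,2],[31,7],[32,2],[33,2],[35,5],[36,2],[36,7],[37,2],[39,3],[44,2],[45,0],[45,2],[48,2],[50,2],[52,4],[53,2],[55,2],[57,5],[58,2],[58,7],[60,2]]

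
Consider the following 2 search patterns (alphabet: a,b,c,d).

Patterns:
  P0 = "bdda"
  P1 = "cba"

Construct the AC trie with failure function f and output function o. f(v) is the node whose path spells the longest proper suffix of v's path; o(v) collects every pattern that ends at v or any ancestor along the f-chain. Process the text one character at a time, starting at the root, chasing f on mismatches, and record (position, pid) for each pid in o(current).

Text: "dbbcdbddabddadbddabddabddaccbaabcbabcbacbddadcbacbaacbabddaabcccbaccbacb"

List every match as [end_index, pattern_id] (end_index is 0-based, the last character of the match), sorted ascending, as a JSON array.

Build:
Trie (insert patterns):
  0='ε' goto b→1 c→5
  1='b' goto d→2
  2='bd' goto d→3
  3='bdd' goto a→4
  4='bdda' goto ·  ←P0
  5='c' goto b→6
  6='cb' goto a→7
  7='cba' goto ·  ←P1

Failure links (BFS by depth):
  n1('b'): parent n0 fail=0; on 'b' 0 → fail=0;  out ∅∪∅=∅
  n5('c'): parent n0 fail=0; on 'c' 0 → fail=0;  out ∅∪∅=∅
  n2('bd'): parent n1 fail=0; on 'd' 0 → fail=0;  out ∅∪∅=∅
  n6('cb'): parent n5 fail=0; on 'b' 0 → fail=1;  out ∅∪∅=∅
  n3('bdd'): parent n2 fail=0; on 'd' 0 → fail=0;  out ∅∪∅=∅
  n7('cba'): parent n6 fail=1; on 'a' 1→0 → fail=0;  out {1}∪∅={1}
  n4('bdda'): parent n3 fail=0; on 'a' 0 → fail=0;  out {0}∪∅={0}

Scan:
pos 0 'd': at 0
pos 1 'b': at 1
pos 2 'b': at 1 ·f
pos 3 'c': at 5 ·f
pos 4 'd': at 0 ·f
pos 5 'b': at 1
pos 6 'd': at 2
pos 7 'd': at 3
pos 8 'a': at 4  ** P0@[5:8]
pos 9 'b': at 1 ·f
pos 10 'd': at 2
pos 11 'd': at 3
pos 12 'a': at 4  ** P0@[9:12]
pos 13 'd': at 0 ·f
pos 14 'b': at 1
pos 15 'd': at 2
pos 16 'd': at 3
pos 17 'a': at 4  ** P0@[14:17]
pos 18 'b': at 1 ·f
pos 19 'd': at 2
pos 20 'd': at 3
pos 21 'a': at 4  ** P0@[18:21]
pos 22 'b': at 1 ·f
pos 23 'd': at 2
pos 24 'd': at 3
pos 25 'a': at 4  ** P0@[22:25]
pos 26 'c': at 5 ·f
pos 27 'c': at 5 ·f
pos 28 'b': at 6
pos 29 'a': at 7  ** P1@[27:29]
pos 30 'a': at 0 ·f
pos 31 'b': at 1
pos 32 'c': at 5 ·f
pos 33 'b': at 6
pos 34 'a': at 7  ** P1@[32:34]
pos 35 'b': at 1 ·f
pos 36 'c': at 5 ·f
pos 37 'b': at 6
pos 38 'a': at 7  ** P1@[36:38]
pos 39 'c': at 5 ·f
pos 40 'b': at 6
pos 41 'd': at 2 ·f
pos 42 'd': at 3
pos 43 'a': at 4  ** P0@[40:43]
pos 44 'd': at 0 ·f
pos 45 'c': at 5
pos 46 'b': at 6
pos 47 'a': at 7  ** P1@[45:47]
pos 48 'c': at 5 ·f
pos 49 'b': at 6
pos 50 'a': at 7  ** P1@[48:50]
pos 51 'a': at 0 ·f
pos 52 'c': at 5
pos 53 'b': at 6
pos 54 'a': at 7  ** P1@[52:54]
pos 55 'b': at 1 ·f
pos 56 'd': at 2
pos 57 'd': at 3
pos 58 'a': at 4  ** P0@[55:58]
pos 59 'a': at 0 ·f
pos 60 'b': at 1
pos 61 'c': at 5 ·f
pos 62 'c': at 5 ·f
pos 63 'c': at 5 ·f
pos 64 'b': at 6
pos 65 'a': at 7  ** P1@[63:65]
pos 66 'c': at 5 ·f
pos 67 'c': at 5 ·f
pos 68 'b': at 6
pos 69 'a': at 7  ** P1@[67:69]
pos 70 'c': at 5 ·f
pos 71 'b': at 6

All matches (sorted): [[8,0],[12,0],[17,0],[21,0],[25,0],[29,1],[34,1],[38,1],[43,0],[47,1],[50,1],[54,1],[58,0],[65,1],[69,1]]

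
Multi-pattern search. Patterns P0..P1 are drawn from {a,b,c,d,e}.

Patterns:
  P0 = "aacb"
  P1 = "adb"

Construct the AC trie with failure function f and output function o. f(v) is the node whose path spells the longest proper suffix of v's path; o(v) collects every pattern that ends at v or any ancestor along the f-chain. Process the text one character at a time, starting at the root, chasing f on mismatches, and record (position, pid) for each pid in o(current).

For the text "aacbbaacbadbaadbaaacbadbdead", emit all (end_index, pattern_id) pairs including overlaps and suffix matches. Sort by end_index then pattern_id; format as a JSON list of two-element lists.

Construct AC machine:
Trie (insert patterns):
  n0 'ε': a→1
  n1 'a': a→2 d→5
  n2 'aa': c→3
  n3 'aac': b→4
  n4 'aacb': ·  [P0 ends]
  n5 'ad': b→6
  n6 'adb': ·  [P1 ends]

Failure links (BFS by depth):
  n1('a'): parent n0 fail=0; on 'a' 0 → fail=0;  out ∅∪∅=∅
  n2('aa'): parent n1 fail=0; on 'a' 0 → fail=1;  out ∅∪∅=∅
  n5('ad'): parent n1 fail=0; on 'd' 0 → fail=0;  out ∅∪∅=∅
  n3('aac'): parent n2 fail=1; on 'c' 1→0 → fail=0;  out ∅∪∅=∅
  n6('adb'): parent n5 fail=0; on 'b' 0 → fail=0;  out {1}∪∅={1}
  n4('aacb'): parent n3 fail=0; on 'b' 0 → fail=0;  out {0}∪∅={0}

Run:
i=0 'a': node 0→1
i=1 'a': node 1→2
i=2 'c': node 2→3
i=3 'b': node 3→4  ** P0@[0:3]
i=4 'b': node 4→0 (via fail)
i=5 'a': node 0→1
i=6 'a': node 1→2
i=7 'c': node 2→3
i=8 'b': node 3→4  ** P0@[5:8]
i=9 'a': node 4→1 (via fail)
i=10 'd': node 1→5
i=11 'b': node 5→6  ** P1@[9:11]
i=12 'a': node 6→1 (via fail)
i=13 'a': node 1→2
i=14 'd': node 2→5 (via fail)
i=15 'b': node 5→6  ** P1@[13:15]
i=16 'a': node 6→1 (via fail)
i=17 'a': node 1→2
i=18 'a': node 2→2 (via fail)
i=19 'c': node 2→3
i=20 'b': node 3→4  ** P0@[17:20]
i=21 'a': node 4→1 (via fail)
i=22 'd': node 1→5
i=23 'b': node 5→6  ** P1@[21:23]
i=24 'd': node 6→0 (via fail)
i=25 'e': node 0→0
i=26 'a': node 0→1
i=27 'd': node 1→5

All matches (sorted): [[3,0],[8,0],[11,1],[15,1],[20,0],[23,1]]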